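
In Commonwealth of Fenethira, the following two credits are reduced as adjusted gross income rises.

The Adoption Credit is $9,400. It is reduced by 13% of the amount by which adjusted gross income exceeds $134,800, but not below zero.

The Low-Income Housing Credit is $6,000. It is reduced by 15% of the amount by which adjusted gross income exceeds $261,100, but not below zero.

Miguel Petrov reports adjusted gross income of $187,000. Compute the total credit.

$8,614

Adoption Credit: 13% of the $52,200 excess over $134,800 is $6,786; credit = $9,400 − $6,786 = $2,614.
Low-Income Housing Credit: $187,000 is at or below the $261,100 threshold, so the full $6,000 applies.
Total: $2,614 + $6,000 = $8,614.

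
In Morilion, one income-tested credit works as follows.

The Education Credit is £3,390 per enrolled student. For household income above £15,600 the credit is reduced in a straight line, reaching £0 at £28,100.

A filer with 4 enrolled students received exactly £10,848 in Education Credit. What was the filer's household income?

£18,100

Full credit = 4 × £3,390 = £13,560.
£10,848 is 10,848/13,560 of the full £13,560, so 2,712/13,560 of the £12,500 range has been used: income = £15,600 + £12,500 × 2,712/13,560 = £18,100.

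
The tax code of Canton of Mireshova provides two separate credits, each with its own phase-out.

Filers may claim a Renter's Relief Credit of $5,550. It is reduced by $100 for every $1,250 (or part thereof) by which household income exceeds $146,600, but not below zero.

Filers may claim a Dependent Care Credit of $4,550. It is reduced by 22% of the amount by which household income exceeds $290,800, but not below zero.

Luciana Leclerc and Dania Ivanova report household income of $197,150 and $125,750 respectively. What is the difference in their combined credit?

$4,100

Luciana ($197,150): Renter's Relief Credit: income exceeds $146,600 by $50,550, which is 41 full-or-partial $1,250 increments; reduction = 41 × $100 = $4,100, leaving $1,450. Dependent Care Credit: $197,150 is at or below the $290,800 threshold, so the full $4,550 applies. total $1,450 + $4,550 = $6,000
Dania ($125,750): Renter's Relief Credit: $125,750 is at or below the $146,600 threshold, so the full $5,550 applies. Dependent Care Credit: $125,750 is at or below the $290,800 threshold, so the full $4,550 applies. total $5,550 + $4,550 = $10,100
Difference: |$6,000 − $10,100| = $4,100.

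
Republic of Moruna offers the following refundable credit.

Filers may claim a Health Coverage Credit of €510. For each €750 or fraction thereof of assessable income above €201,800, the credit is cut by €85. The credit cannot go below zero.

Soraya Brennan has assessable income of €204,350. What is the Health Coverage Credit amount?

€170

Health Coverage Credit: income exceeds €201,800 by €2,550, which is 4 full-or-partial €750 increments; reduction = 4 × €85 = €340, leaving €170.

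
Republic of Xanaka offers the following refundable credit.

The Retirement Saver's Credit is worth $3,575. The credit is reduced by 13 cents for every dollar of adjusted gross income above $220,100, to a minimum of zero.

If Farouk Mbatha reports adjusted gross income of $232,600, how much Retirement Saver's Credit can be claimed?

$1,950

Retirement Saver's Credit: 13% of the $12,500 excess over $220,100 is $1,625; credit = $3,575 − $1,625 = $1,950.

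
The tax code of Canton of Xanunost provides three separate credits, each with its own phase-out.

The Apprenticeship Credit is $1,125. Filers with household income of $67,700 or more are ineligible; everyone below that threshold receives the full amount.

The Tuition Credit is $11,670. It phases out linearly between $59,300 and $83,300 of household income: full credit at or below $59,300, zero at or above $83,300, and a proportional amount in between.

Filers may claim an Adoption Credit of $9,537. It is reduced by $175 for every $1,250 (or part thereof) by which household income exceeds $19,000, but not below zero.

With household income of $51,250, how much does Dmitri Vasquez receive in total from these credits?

Apprenticeship Credit: $51,250 is below the $67,700 cutoff, so the full $1,125 applies.
Tuition Credit: $51,250 is at or below the $59,300 threshold, so the full $11,670 applies.
Adoption Credit: income exceeds $19,000 by $32,250, which is 26 full-or-partial $1,250 increments; reduction = 26 × $175 = $4,550, leaving $4,987.
Total: $1,125 + $11,670 + $4,987 = $17,782.

$17,782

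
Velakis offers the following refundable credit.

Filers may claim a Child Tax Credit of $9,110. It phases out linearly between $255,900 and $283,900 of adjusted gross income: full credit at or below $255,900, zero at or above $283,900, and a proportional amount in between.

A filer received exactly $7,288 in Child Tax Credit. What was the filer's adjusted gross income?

$7,288 is 7,288/9,110 of the full $9,110, so 1,822/9,110 of the $28,000 range has been used: income = $255,900 + $28,000 × 1,822/9,110 = $261,500.

$261,500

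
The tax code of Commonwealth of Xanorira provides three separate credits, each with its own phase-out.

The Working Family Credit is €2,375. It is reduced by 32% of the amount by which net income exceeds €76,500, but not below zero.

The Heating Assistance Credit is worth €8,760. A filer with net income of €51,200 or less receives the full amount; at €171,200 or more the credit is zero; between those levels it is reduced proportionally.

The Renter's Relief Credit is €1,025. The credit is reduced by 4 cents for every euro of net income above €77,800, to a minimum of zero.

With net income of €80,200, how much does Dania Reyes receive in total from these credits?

€8,763

Working Family Credit: 32% of the €3,700 excess over €76,500 is €1,184; credit = €2,375 − €1,184 = €1,191.
Heating Assistance Credit: €80,200 is €29,000 into a €120,000 phase-out range, leaving 91,000/120,000 of the credit: €8,760 × 91,000/120,000 = €6,643.
Renter's Relief Credit: 4% of the €2,400 excess over €77,800 is €96; credit = €1,025 − €96 = €929.
Total: €1,191 + €6,643 + €929 = €8,763.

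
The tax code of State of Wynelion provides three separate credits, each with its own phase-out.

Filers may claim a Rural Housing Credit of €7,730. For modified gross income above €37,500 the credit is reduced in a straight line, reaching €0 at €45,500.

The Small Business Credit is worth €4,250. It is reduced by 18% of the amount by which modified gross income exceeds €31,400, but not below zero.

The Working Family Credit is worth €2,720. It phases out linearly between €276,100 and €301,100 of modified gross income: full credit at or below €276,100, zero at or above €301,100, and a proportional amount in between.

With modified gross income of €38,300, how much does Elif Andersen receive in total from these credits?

€12,685

Rural Housing Credit: €38,300 is €800 into a €8,000 phase-out range, leaving 7,200/8,000 of the credit: €7,730 × 7,200/8,000 = €6,957.
Small Business Credit: 18% of the €6,900 excess over €31,400 is €1,242; credit = €4,250 − €1,242 = €3,008.
Working Family Credit: €38,300 is at or below the €276,100 threshold, so the full €2,720 applies.
Total: €6,957 + €3,008 + €2,720 = €12,685.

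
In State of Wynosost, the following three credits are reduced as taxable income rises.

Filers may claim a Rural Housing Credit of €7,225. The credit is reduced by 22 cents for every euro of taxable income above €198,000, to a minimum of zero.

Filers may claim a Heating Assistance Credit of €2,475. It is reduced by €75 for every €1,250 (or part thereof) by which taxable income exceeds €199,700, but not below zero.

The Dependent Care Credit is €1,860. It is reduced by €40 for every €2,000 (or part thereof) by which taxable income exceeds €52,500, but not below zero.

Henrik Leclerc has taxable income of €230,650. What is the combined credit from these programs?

Rural Housing Credit: 22% of the €32,650 excess over €198,000 is €7,183; credit = €7,225 − €7,183 = €42.
Heating Assistance Credit: income exceeds €199,700 by €30,950, which is 25 full-or-partial €1,250 increments; reduction = 25 × €75 = €1,875, leaving €600.
Dependent Care Credit: income exceeds €52,500 by €178,150 → 90 increments × €40 = €3,600 ≥ base, so the credit is €0.
Total: €42 + €600 + €0 = €642.

€642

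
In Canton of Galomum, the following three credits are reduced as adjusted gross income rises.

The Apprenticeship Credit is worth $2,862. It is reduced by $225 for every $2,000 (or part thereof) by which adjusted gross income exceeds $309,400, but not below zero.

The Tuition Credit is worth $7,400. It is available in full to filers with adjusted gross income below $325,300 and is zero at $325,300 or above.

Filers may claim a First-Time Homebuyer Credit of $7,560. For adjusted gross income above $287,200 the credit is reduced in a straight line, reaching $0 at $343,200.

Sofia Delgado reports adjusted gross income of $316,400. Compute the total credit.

$12,980

Apprenticeship Credit: income exceeds $309,400 by $7,000, which is 4 full-or-partial $2,000 increments; reduction = 4 × $225 = $900, leaving $1,962.
Tuition Credit: $316,400 is below the $325,300 cutoff, so the full $7,400 applies.
First-Time Homebuyer Credit: $316,400 is $29,200 into a $56,000 phase-out range, leaving 26,800/56,000 of the credit: $7,560 × 26,800/56,000 = $3,618.
Total: $1,962 + $7,400 + $3,618 = $12,980.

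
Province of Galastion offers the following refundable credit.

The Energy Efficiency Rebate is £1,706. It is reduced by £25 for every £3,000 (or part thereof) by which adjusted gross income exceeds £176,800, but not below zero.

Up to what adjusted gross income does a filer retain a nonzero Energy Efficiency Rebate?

£380,800

After 68 increments the reduction is 68 × £25 = £1,700, leaving £6; one more increment wipes it out. Increment 68 ends at excess 68 × £3,000 = £204,000, so the highest qualifying income is £176,800 + £204,000 = £380,800.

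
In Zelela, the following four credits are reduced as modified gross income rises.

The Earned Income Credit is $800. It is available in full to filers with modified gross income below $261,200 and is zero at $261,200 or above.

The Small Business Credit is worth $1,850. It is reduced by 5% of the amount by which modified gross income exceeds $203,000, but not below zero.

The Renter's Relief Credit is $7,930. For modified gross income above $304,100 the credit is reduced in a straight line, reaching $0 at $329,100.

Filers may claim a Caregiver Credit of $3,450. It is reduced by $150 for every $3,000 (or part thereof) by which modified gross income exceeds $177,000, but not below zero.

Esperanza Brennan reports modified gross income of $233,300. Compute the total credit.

$9,665

Earned Income Credit: $233,300 is below the $261,200 cutoff, so the full $800 applies.
Small Business Credit: 5% of the $30,300 excess over $203,000 is $1,515; credit = $1,850 − $1,515 = $335.
Renter's Relief Credit: $233,300 is at or below the $304,100 threshold, so the full $7,930 applies.
Caregiver Credit: income exceeds $177,000 by $56,300, which is 19 full-or-partial $3,000 increments; reduction = 19 × $150 = $2,850, leaving $600.
Total: $800 + $335 + $7,930 + $600 = $9,665.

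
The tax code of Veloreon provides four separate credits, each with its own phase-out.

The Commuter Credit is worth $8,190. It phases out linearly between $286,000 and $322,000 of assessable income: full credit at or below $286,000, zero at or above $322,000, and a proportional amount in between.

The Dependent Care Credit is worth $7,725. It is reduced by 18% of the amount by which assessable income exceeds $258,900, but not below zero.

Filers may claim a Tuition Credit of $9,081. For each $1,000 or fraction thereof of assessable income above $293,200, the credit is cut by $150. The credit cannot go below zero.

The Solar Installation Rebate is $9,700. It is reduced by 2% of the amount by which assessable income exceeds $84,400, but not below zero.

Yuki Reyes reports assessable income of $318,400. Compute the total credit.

Commuter Credit: $318,400 is $32,400 into a $36,000 phase-out range, leaving 3,600/36,000 of the credit: $8,190 × 3,600/36,000 = $819.
Dependent Care Credit: 18% of the $59,500 excess over $258,900 is $10,710 ≥ base, so the credit is $0.
Tuition Credit: income exceeds $293,200 by $25,200, which is 26 full-or-partial $1,000 increments; reduction = 26 × $150 = $3,900, leaving $5,181.
Solar Installation Rebate: 2% of the $234,000 excess over $84,400 is $4,680; credit = $9,700 − $4,680 = $5,020.
Total: $819 + $0 + $5,181 + $5,020 = $11,020.

$11,020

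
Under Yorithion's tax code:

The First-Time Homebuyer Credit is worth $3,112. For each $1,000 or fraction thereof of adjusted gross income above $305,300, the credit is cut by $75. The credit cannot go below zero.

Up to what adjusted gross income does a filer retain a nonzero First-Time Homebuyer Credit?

After 41 increments the reduction is 41 × $75 = $3,075, leaving $37; one more increment wipes it out. Increment 41 ends at excess 41 × $1,000 = $41,000, so the highest qualifying income is $305,300 + $41,000 = $346,300.

$346,300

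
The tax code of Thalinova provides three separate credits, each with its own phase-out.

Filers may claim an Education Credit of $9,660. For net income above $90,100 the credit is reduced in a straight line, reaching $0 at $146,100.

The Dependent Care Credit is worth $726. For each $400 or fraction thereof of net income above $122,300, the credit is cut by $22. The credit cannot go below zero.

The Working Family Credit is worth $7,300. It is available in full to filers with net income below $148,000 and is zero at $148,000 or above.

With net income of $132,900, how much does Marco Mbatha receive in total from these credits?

$9,709

Education Credit: $132,900 is $42,800 into a $56,000 phase-out range, leaving 13,200/56,000 of the credit: $9,660 × 13,200/56,000 = $2,277.
Dependent Care Credit: income exceeds $122,300 by $10,600, which is 27 full-or-partial $400 increments; reduction = 27 × $22 = $594, leaving $132.
Working Family Credit: $132,900 is below the $148,000 cutoff, so the full $7,300 applies.
Total: $2,277 + $132 + $7,300 = $9,709.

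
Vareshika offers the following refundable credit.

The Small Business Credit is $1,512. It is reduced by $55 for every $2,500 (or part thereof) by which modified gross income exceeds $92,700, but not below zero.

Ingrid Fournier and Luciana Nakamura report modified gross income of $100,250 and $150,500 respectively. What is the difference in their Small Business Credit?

$1,100

Ingrid ($100,250): Small Business Credit: income exceeds $92,700 by $7,550, which is 4 full-or-partial $2,500 increments; reduction = 4 × $55 = $220, leaving $1,292.
Luciana ($150,500): Small Business Credit: income exceeds $92,700 by $57,800, which is 24 full-or-partial $2,500 increments; reduction = 24 × $55 = $1,320, leaving $192.
Difference: |$1,292 − $192| = $1,100.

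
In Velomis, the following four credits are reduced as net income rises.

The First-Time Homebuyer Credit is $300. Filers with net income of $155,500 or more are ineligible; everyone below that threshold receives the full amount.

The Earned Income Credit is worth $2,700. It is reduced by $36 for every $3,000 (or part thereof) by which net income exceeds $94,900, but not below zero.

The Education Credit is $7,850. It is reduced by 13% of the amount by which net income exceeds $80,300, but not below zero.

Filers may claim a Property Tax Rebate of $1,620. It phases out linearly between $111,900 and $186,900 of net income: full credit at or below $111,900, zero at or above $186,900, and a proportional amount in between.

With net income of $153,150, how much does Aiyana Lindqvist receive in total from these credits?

$3,009

First-Time Homebuyer Credit: $153,150 is below the $155,500 cutoff, so the full $300 applies.
Earned Income Credit: income exceeds $94,900 by $58,250, which is 20 full-or-partial $3,000 increments; reduction = 20 × $36 = $720, leaving $1,980.
Education Credit: 13% of the $72,850 excess over $80,300 is $9,470.50 ≥ base, so the credit is $0.
Property Tax Rebate: $153,150 is $41,250 into a $75,000 phase-out range, leaving 33,750/75,000 of the credit: $1,620 × 33,750/75,000 = $729.
Total: $300 + $1,980 + $0 + $729 = $3,009.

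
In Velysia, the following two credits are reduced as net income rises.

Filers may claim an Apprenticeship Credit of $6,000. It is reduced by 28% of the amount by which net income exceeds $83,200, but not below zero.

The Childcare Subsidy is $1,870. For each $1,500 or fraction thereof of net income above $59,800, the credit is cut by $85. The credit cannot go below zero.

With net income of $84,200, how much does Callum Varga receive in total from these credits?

Apprenticeship Credit: 28% of the $1,000 excess over $83,200 is $280; credit = $6,000 − $280 = $5,720.
Childcare Subsidy: income exceeds $59,800 by $24,400, which is 17 full-or-partial $1,500 increments; reduction = 17 × $85 = $1,445, leaving $425.
Total: $5,720 + $425 = $6,145.

$6,145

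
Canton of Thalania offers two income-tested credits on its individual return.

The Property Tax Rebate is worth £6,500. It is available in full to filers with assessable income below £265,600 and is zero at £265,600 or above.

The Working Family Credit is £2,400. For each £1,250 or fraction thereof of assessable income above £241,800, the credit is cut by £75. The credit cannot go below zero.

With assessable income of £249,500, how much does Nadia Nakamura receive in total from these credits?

Property Tax Rebate: £249,500 is below the £265,600 cutoff, so the full £6,500 applies.
Working Family Credit: income exceeds £241,800 by £7,700, which is 7 full-or-partial £1,250 increments; reduction = 7 × £75 = £525, leaving £1,875.
Total: £6,500 + £1,875 = £8,375.

£8,375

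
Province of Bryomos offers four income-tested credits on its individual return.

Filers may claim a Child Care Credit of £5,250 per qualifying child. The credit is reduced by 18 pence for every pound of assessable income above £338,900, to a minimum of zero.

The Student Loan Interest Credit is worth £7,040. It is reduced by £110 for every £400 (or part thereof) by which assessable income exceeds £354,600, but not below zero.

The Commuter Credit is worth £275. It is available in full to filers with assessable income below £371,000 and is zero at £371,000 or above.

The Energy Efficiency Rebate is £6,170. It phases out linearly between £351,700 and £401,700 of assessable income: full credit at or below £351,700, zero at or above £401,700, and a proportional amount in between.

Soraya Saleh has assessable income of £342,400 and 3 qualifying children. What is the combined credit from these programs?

£28,605

Child Care Credit: base = 3 × £5,250 = £15,750. 18% of the £3,500 excess over £338,900 is £630; credit = £15,750 − £630 = £15,120.
Student Loan Interest Credit: £342,400 is at or below the £354,600 threshold, so the full £7,040 applies.
Commuter Credit: £342,400 is below the £371,000 cutoff, so the full £275 applies.
Energy Efficiency Rebate: £342,400 is at or below the £351,700 threshold, so the full £6,170 applies.
Total: £15,120 + £7,040 + £275 + £6,170 = £28,605.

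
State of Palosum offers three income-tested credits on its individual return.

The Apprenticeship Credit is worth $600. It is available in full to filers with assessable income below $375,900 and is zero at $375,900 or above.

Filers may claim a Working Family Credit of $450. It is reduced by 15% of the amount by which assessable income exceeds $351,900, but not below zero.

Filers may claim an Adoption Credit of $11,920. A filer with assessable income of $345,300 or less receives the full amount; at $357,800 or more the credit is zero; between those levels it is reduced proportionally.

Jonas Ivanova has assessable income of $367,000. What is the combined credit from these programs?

$600

Apprenticeship Credit: $367,000 is below the $375,900 cutoff, so the full $600 applies.
Working Family Credit: 15% of the $15,100 excess over $351,900 is $2,265 ≥ base, so the credit is $0.
Adoption Credit: $367,000 is at or above $357,800, so the credit is $0.
Total: $600 + $0 + $0 = $600.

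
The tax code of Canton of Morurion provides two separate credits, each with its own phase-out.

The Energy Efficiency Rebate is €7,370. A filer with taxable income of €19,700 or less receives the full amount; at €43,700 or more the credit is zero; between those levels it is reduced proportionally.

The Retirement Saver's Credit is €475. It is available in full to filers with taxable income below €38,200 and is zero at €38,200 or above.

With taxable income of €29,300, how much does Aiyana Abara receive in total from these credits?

€4,897

Energy Efficiency Rebate: €29,300 is €9,600 into a €24,000 phase-out range, leaving 14,400/24,000 of the credit: €7,370 × 14,400/24,000 = €4,422.
Retirement Saver's Credit: €29,300 is below the €38,200 cutoff, so the full €475 applies.
Total: €4,422 + €475 = €4,897.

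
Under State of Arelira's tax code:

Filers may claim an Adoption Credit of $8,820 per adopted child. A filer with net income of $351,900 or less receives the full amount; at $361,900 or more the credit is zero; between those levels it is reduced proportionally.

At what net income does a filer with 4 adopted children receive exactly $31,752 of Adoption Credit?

$352,900

Full credit = 4 × $8,820 = $35,280.
$31,752 is 31,752/35,280 of the full $35,280, so 3,528/35,280 of the $10,000 range has been used: income = $351,900 + $10,000 × 3,528/35,280 = $352,900.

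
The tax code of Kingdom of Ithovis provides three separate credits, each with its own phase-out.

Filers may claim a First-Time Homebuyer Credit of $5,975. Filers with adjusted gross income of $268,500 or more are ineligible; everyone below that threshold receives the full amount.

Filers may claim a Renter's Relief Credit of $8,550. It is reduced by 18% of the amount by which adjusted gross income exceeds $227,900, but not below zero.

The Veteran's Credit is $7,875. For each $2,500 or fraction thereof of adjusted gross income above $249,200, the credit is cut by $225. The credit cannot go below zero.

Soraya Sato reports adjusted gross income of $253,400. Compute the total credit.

First-Time Homebuyer Credit: $253,400 is below the $268,500 cutoff, so the full $5,975 applies.
Renter's Relief Credit: 18% of the $25,500 excess over $227,900 is $4,590; credit = $8,550 − $4,590 = $3,960.
Veteran's Credit: income exceeds $249,200 by $4,200, which is 2 full-or-partial $2,500 increments; reduction = 2 × $225 = $450, leaving $7,425.
Total: $5,975 + $3,960 + $7,425 = $17,360.

$17,360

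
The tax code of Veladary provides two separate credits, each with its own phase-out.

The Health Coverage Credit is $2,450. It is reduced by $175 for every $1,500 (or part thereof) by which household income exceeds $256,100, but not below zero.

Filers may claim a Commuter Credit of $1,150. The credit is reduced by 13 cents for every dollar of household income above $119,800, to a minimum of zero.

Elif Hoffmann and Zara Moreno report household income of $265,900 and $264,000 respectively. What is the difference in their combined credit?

Elif ($265,900): Health Coverage Credit: income exceeds $256,100 by $9,800, which is 7 full-or-partial $1,500 increments; reduction = 7 × $175 = $1,225, leaving $1,225. Commuter Credit: 13% of the $146,100 excess over $119,800 is $18,993 ≥ base, so the credit is $0. total $1,225 + $0 = $1,225
Zara ($264,000): Health Coverage Credit: income exceeds $256,100 by $7,900, which is 6 full-or-partial $1,500 increments; reduction = 6 × $175 = $1,050, leaving $1,400. Commuter Credit: 13% of the $144,200 excess over $119,800 is $18,746 ≥ base, so the credit is $0. total $1,400 + $0 = $1,400
Difference: |$1,225 − $1,400| = $175.

$175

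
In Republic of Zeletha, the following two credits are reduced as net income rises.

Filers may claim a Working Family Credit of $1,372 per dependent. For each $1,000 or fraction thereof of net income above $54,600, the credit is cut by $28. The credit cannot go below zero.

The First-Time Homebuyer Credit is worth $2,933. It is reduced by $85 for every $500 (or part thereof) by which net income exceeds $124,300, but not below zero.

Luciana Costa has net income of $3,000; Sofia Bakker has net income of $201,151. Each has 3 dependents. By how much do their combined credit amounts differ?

$7,049

Luciana ($3,000): Working Family Credit: base = 3 × $1,372 = $4,116. $3,000 is at or below the $54,600 threshold, so the full $4,116 applies. First-Time Homebuyer Credit: $3,000 is at or below the $124,300 threshold, so the full $2,933 applies. total $4,116 + $2,933 = $7,049
Sofia ($201,151): Working Family Credit: base = 3 × $1,372 = $4,116. income exceeds $54,600 by $146,551 → 147 increments × $28 = $4,116 ≥ base, so the credit is $0. First-Time Homebuyer Credit: income exceeds $124,300 by $76,851 → 154 increments × $85 = $13,090 ≥ base, so the credit is $0. total $0 + $0 = $0
Difference: |$7,049 − $0| = $7,049.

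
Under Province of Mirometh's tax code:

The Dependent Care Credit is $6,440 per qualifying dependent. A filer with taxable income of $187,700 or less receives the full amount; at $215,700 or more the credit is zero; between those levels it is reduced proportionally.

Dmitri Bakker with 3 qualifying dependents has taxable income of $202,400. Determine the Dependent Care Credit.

Dependent Care Credit: base = 3 × $6,440 = $19,320. $202,400 is $14,700 into a $28,000 phase-out range, leaving 13,300/28,000 of the credit: $19,320 × 13,300/28,000 = $9,177.

$9,177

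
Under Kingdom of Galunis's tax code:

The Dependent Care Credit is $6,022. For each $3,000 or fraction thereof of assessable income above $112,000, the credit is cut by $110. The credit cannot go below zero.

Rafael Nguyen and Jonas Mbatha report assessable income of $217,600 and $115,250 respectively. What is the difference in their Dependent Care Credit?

Rafael ($217,600): Dependent Care Credit: income exceeds $112,000 by $105,600, which is 36 full-or-partial $3,000 increments; reduction = 36 × $110 = $3,960, leaving $2,062.
Jonas ($115,250): Dependent Care Credit: income exceeds $112,000 by $3,250, which is 2 full-or-partial $3,000 increments; reduction = 2 × $110 = $220, leaving $5,802.
Difference: |$2,062 − $5,802| = $3,740.

$3,740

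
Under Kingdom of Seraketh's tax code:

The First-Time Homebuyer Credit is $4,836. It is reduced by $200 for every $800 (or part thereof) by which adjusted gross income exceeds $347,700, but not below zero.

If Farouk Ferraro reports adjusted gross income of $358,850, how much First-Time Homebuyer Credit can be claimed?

First-Time Homebuyer Credit: income exceeds $347,700 by $11,150, which is 14 full-or-partial $800 increments; reduction = 14 × $200 = $2,800, leaving $2,036.

$2,036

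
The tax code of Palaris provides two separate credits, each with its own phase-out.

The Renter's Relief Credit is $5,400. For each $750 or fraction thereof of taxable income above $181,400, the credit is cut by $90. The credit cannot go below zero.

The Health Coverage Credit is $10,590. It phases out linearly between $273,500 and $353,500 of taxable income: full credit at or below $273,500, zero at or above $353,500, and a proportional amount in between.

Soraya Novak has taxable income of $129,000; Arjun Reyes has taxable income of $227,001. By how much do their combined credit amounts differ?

Soraya ($129,000): Renter's Relief Credit: $129,000 is at or below the $181,400 threshold, so the full $5,400 applies. Health Coverage Credit: $129,000 is at or below the $273,500 threshold, so the full $10,590 applies. total $5,400 + $10,590 = $15,990
Arjun ($227,001): Renter's Relief Credit: income exceeds $181,400 by $45,601 → 61 increments × $90 = $5,490 ≥ base, so the credit is $0. Health Coverage Credit: $227,001 is at or below the $273,500 threshold, so the full $10,590 applies. total $0 + $10,590 = $10,590
Difference: |$15,990 − $10,590| = $5,400.

$5,400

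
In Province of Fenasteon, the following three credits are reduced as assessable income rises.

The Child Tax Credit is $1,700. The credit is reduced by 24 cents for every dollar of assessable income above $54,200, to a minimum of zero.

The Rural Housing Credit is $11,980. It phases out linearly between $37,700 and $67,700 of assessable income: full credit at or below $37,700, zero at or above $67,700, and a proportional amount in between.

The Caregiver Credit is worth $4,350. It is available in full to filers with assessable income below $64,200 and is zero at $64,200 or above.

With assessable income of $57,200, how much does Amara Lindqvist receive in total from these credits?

$9,523

Child Tax Credit: 24% of the $3,000 excess over $54,200 is $720; credit = $1,700 − $720 = $980.
Rural Housing Credit: $57,200 is $19,500 into a $30,000 phase-out range, leaving 10,500/30,000 of the credit: $11,980 × 10,500/30,000 = $4,193.
Caregiver Credit: $57,200 is below the $64,200 cutoff, so the full $4,350 applies.
Total: $980 + $4,193 + $4,350 = $9,523.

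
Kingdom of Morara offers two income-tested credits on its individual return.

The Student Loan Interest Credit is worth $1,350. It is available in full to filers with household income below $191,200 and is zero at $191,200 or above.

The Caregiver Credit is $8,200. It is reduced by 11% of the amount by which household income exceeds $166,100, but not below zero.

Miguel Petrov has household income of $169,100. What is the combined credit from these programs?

$9,220

Student Loan Interest Credit: $169,100 is below the $191,200 cutoff, so the full $1,350 applies.
Caregiver Credit: 11% of the $3,000 excess over $166,100 is $330; credit = $8,200 − $330 = $7,870.
Total: $1,350 + $7,870 = $9,220.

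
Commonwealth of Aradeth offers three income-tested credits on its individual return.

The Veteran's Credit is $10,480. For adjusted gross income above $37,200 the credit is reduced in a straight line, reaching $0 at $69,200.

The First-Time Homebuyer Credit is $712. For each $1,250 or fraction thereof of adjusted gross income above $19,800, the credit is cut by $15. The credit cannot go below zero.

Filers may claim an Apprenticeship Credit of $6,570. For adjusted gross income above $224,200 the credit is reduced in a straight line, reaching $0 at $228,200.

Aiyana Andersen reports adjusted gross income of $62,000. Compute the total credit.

$9,130

Veteran's Credit: $62,000 is $24,800 into a $32,000 phase-out range, leaving 7,200/32,000 of the credit: $10,480 × 7,200/32,000 = $2,358.
First-Time Homebuyer Credit: income exceeds $19,800 by $42,200, which is 34 full-or-partial $1,250 increments; reduction = 34 × $15 = $510, leaving $202.
Apprenticeship Credit: $62,000 is at or below the $224,200 threshold, so the full $6,570 applies.
Total: $2,358 + $202 + $6,570 = $9,130.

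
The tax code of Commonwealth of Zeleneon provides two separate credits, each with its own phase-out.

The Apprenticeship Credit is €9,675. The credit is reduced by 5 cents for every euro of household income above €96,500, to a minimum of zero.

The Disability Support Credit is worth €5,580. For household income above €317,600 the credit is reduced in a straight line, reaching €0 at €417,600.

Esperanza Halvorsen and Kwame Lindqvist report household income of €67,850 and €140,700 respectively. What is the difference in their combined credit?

Esperanza (€67,850): Apprenticeship Credit: €67,850 is at or below the €96,500 threshold, so the full €9,675 applies. Disability Support Credit: €67,850 is at or below the €317,600 threshold, so the full €5,580 applies. total €9,675 + €5,580 = €15,255
Kwame (€140,700): Apprenticeship Credit: 5% of the €44,200 excess over €96,500 is €2,210; credit = €9,675 − €2,210 = €7,465. Disability Support Credit: €140,700 is at or below the €317,600 threshold, so the full €5,580 applies. total €7,465 + €5,580 = €13,045
Difference: |€15,255 − €13,045| = €2,210.

€2,210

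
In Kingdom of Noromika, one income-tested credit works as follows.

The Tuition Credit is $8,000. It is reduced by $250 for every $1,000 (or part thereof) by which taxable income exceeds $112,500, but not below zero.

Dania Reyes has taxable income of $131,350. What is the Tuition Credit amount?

$3,250

Tuition Credit: income exceeds $112,500 by $18,850, which is 19 full-or-partial $1,000 increments; reduction = 19 × $250 = $4,750, leaving $3,250.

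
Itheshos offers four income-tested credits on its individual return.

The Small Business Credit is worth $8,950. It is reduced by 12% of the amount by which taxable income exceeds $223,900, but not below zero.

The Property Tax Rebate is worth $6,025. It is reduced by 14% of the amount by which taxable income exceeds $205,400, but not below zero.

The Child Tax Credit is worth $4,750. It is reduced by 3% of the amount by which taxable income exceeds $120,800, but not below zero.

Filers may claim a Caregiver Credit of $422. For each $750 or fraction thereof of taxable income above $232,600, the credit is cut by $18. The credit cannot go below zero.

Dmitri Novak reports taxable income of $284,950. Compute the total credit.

Small Business Credit: 12% of the $61,050 excess over $223,900 is $7,326; credit = $8,950 − $7,326 = $1,624.
Property Tax Rebate: 14% of the $79,550 excess over $205,400 is $11,137 ≥ base, so the credit is $0.
Child Tax Credit: 3% of the $164,150 excess over $120,800 is $4,924.50 ≥ base, so the credit is $0.
Caregiver Credit: income exceeds $232,600 by $52,350 → 70 increments × $18 = $1,260 ≥ base, so the credit is $0.
Total: $1,624 + $0 + $0 + $0 = $1,624.

$1,624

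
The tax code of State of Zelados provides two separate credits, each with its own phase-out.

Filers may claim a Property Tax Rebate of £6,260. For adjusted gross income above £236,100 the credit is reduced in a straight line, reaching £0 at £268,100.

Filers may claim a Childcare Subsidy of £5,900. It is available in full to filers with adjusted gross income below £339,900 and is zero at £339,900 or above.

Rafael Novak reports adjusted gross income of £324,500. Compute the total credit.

Property Tax Rebate: £324,500 is at or above £268,100, so the credit is £0.
Childcare Subsidy: £324,500 is below the £339,900 cutoff, so the full £5,900 applies.
Total: £0 + £5,900 = £5,900.

£5,900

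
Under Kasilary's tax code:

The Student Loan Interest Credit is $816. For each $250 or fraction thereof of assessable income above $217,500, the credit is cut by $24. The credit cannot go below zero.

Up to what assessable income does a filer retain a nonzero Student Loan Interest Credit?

After 33 increments the reduction is 33 × $24 = $792, leaving $24; one more increment wipes it out. Increment 33 ends at excess 33 × $250 = $8,250, so the highest qualifying income is $217,500 + $8,250 = $225,750.

$225,750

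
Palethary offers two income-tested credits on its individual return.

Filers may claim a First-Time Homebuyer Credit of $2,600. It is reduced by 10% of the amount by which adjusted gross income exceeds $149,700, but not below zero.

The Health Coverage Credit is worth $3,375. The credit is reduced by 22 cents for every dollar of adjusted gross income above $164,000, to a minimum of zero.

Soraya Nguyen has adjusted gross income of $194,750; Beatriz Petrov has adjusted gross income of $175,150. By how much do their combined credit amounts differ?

Soraya ($194,750): First-Time Homebuyer Credit: 10% of the $45,050 excess over $149,700 is $4,505 ≥ base, so the credit is $0. Health Coverage Credit: 22% of the $30,750 excess over $164,000 is $6,765 ≥ base, so the credit is $0. total $0 + $0 = $0
Beatriz ($175,150): First-Time Homebuyer Credit: 10% of the $25,450 excess over $149,700 is $2,545; credit = $2,600 − $2,545 = $55. Health Coverage Credit: 22% of the $11,150 excess over $164,000 is $2,453; credit = $3,375 − $2,453 = $922. total $55 + $922 = $977
Difference: |$0 − $977| = $977.

$977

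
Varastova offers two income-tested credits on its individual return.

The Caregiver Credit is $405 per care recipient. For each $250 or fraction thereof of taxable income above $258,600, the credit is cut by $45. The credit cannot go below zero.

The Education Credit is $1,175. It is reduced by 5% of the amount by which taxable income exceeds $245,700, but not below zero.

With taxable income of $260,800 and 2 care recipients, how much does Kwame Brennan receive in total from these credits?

$825

Caregiver Credit: base = 2 × $405 = $810. income exceeds $258,600 by $2,200, which is 9 full-or-partial $250 increments; reduction = 9 × $45 = $405, leaving $405.
Education Credit: 5% of the $15,100 excess over $245,700 is $755; credit = $1,175 − $755 = $420.
Total: $405 + $420 = $825.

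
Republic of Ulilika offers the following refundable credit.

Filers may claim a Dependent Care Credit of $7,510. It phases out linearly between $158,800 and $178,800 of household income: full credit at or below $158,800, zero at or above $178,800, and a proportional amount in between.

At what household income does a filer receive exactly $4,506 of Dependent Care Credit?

$4,506 is 4,506/7,510 of the full $7,510, so 3,004/7,510 of the $20,000 range has been used: income = $158,800 + $20,000 × 3,004/7,510 = $166,800.

$166,800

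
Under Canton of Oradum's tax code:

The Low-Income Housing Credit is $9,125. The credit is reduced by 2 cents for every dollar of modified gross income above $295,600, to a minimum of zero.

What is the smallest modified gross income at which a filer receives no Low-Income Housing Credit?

$751,850

The credit falls by 2% of each dollar above $295,600, so it reaches zero when the excess is $9,125 / 2% = $456,250: income = $295,600 + $456,250 = $751,850.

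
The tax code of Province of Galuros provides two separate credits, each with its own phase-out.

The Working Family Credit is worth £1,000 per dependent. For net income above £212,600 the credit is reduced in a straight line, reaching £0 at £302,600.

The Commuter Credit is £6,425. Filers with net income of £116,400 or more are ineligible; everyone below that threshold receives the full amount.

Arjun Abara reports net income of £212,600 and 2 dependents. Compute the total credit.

£2,000

Working Family Credit: base = 2 × £1,000 = £2,000. £212,600 is at or below the £212,600 threshold, so the full £2,000 applies.
Commuter Credit: £212,600 meets or exceeds the £116,400 cutoff, so the credit is £0.
Total: £2,000 + £0 = £2,000.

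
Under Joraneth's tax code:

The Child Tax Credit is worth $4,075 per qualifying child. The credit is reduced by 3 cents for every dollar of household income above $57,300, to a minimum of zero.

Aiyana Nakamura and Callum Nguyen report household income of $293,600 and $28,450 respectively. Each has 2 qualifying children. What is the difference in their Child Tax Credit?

Aiyana ($293,600): Child Tax Credit: base = 2 × $4,075 = $8,150. 3% of the $236,300 excess over $57,300 is $7,089; credit = $8,150 − $7,089 = $1,061.
Callum ($28,450): Child Tax Credit: base = 2 × $4,075 = $8,150. $28,450 is at or below the $57,300 threshold, so the full $8,150 applies.
Difference: |$1,061 − $8,150| = $7,089.

$7,089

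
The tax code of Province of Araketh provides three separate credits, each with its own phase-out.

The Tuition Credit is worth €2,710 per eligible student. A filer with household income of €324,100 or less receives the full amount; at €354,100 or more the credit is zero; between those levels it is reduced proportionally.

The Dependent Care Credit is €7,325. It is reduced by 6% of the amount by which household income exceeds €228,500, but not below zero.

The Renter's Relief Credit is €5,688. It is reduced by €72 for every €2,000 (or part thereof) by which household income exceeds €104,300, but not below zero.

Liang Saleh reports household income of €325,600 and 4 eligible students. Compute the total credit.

Tuition Credit: base = 4 × €2,710 = €10,840. €325,600 is €1,500 into a €30,000 phase-out range, leaving 28,500/30,000 of the credit: €10,840 × 28,500/30,000 = €10,298.
Dependent Care Credit: 6% of the €97,100 excess over €228,500 is €5,826; credit = €7,325 − €5,826 = €1,499.
Renter's Relief Credit: income exceeds €104,300 by €221,300 → 111 increments × €72 = €7,992 ≥ base, so the credit is €0.
Total: €10,298 + €1,499 + €0 = €11,797.

€11,797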